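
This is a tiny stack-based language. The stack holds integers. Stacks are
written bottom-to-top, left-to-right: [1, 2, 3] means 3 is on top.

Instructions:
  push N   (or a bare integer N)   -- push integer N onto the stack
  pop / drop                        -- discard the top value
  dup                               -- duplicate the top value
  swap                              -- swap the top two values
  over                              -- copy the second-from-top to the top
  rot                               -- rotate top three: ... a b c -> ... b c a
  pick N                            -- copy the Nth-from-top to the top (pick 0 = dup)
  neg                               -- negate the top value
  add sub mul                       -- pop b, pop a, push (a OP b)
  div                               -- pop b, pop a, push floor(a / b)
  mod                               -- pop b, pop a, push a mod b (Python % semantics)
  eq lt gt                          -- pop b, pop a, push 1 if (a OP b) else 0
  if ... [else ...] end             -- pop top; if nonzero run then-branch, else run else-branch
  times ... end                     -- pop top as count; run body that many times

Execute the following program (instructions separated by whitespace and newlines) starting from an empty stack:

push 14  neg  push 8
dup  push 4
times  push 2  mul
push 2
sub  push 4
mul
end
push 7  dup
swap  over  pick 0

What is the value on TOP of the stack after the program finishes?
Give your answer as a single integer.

After 'push 14': [14]
After 'neg': [-14]
After 'push 8': [-14, 8]
After 'dup': [-14, 8, 8]
After 'push 4': [-14, 8, 8, 4]
After 'times': [-14, 8, 8]
After 'push 2': [-14, 8, 8, 2]
After 'mul': [-14, 8, 16]
After 'push 2': [-14, 8, 16, 2]
After 'sub': [-14, 8, 14]
  ...
After 'mul': [-14, 8, 7024]
After 'push 2': [-14, 8, 7024, 2]
After 'sub': [-14, 8, 7022]
After 'push 4': [-14, 8, 7022, 4]
After 'mul': [-14, 8, 28088]
After 'push 7': [-14, 8, 28088, 7]
After 'dup': [-14, 8, 28088, 7, 7]
After 'swap': [-14, 8, 28088, 7, 7]
After 'over': [-14, 8, 28088, 7, 7, 7]
After 'pick 0': [-14, 8, 28088, 7, 7, 7, 7]

Answer: 7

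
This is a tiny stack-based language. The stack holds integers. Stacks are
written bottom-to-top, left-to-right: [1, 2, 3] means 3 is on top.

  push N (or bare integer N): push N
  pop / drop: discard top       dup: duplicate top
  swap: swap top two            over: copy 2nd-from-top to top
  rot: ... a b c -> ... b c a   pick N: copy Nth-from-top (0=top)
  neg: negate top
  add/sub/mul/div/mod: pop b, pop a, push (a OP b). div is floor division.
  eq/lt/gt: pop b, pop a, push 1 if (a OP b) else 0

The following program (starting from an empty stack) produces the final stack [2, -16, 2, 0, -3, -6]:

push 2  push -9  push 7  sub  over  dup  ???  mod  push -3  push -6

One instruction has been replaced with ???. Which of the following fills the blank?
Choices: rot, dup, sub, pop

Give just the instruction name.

Answer: dup

Derivation:
Stack before ???: [2, -16, 2, 2]
Stack after ???:  [2, -16, 2, 2, 2]
Checking each choice:
  rot: produces [2, 2, -14, -3, -6]
  dup: MATCH
  sub: modulo by zero
  pop: produces [2, 0, -3, -6]


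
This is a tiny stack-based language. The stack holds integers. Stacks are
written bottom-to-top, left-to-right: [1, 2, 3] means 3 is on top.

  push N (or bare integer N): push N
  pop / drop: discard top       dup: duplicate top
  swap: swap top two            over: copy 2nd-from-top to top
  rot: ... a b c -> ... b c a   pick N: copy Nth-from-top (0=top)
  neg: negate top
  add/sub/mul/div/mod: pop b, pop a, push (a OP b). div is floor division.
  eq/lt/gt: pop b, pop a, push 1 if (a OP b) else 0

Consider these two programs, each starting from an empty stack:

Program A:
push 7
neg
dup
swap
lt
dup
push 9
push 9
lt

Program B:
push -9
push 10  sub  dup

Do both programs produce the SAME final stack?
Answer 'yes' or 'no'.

Program A trace:
  After 'push 7': [7]
  After 'neg': [-7]
  After 'dup': [-7, -7]
  After 'swap': [-7, -7]
  After 'lt': [0]
  After 'dup': [0, 0]
  After 'push 9': [0, 0, 9]
  After 'push 9': [0, 0, 9, 9]
  After 'lt': [0, 0, 0]
Program A final stack: [0, 0, 0]

Program B trace:
  After 'push -9': [-9]
  After 'push 10': [-9, 10]
  After 'sub': [-19]
  After 'dup': [-19, -19]
Program B final stack: [-19, -19]
Same: no

Answer: no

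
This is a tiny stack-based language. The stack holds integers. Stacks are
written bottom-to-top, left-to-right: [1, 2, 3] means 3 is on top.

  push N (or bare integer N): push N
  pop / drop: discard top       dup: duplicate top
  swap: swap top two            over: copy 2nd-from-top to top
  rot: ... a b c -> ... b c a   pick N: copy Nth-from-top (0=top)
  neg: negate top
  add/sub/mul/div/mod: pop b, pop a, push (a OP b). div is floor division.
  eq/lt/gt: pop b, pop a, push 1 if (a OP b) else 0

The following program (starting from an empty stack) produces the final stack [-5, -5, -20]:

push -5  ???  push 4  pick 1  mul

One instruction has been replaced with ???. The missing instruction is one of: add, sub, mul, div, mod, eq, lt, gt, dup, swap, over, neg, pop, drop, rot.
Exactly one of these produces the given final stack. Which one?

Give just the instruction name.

Stack before ???: [-5]
Stack after ???:  [-5, -5]
The instruction that transforms [-5] -> [-5, -5] is: dup

Answer: dup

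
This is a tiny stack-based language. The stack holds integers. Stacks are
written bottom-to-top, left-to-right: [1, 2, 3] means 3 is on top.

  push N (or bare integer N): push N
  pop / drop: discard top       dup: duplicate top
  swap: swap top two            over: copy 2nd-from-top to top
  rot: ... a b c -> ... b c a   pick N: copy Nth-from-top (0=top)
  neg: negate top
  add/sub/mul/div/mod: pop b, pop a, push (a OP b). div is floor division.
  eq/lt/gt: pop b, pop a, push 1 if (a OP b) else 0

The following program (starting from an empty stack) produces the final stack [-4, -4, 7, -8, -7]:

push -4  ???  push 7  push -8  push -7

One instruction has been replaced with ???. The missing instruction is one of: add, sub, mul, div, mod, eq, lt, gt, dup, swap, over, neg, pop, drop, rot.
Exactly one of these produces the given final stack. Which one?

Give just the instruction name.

Answer: dup

Derivation:
Stack before ???: [-4]
Stack after ???:  [-4, -4]
The instruction that transforms [-4] -> [-4, -4] is: dup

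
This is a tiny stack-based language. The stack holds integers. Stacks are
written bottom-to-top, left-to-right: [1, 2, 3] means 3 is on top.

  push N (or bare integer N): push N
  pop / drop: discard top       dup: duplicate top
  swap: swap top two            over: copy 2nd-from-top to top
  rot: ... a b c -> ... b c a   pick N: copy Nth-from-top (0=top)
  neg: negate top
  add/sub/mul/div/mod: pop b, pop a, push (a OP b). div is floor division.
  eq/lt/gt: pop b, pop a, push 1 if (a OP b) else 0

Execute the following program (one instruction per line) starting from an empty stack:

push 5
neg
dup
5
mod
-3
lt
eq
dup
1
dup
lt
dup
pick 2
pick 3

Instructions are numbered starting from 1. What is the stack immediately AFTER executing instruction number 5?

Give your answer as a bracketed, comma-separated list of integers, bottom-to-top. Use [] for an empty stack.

Answer: [-5, 0]

Derivation:
Step 1 ('push 5'): [5]
Step 2 ('neg'): [-5]
Step 3 ('dup'): [-5, -5]
Step 4 ('5'): [-5, -5, 5]
Step 5 ('mod'): [-5, 0]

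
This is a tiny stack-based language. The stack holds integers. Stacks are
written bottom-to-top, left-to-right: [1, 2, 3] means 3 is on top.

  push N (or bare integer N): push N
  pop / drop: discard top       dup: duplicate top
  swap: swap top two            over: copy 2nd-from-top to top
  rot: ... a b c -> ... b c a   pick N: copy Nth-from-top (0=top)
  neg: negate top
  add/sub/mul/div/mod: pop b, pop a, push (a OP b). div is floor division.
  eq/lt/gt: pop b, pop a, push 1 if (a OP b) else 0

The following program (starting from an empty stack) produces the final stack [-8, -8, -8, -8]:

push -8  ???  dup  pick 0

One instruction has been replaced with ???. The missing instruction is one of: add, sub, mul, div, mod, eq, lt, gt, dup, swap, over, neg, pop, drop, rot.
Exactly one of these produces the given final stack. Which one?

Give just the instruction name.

Stack before ???: [-8]
Stack after ???:  [-8, -8]
The instruction that transforms [-8] -> [-8, -8] is: dup

Answer: dup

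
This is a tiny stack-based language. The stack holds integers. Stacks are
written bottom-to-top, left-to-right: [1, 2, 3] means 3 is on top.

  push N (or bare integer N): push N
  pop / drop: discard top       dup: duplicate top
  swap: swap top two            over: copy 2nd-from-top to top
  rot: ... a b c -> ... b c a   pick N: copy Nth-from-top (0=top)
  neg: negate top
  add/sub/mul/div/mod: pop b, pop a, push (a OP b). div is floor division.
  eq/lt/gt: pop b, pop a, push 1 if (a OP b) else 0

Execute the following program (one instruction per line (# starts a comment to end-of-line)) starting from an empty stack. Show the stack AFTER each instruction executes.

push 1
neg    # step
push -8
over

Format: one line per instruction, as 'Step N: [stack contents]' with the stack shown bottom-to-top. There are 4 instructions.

Step 1: [1]
Step 2: [-1]
Step 3: [-1, -8]
Step 4: [-1, -8, -1]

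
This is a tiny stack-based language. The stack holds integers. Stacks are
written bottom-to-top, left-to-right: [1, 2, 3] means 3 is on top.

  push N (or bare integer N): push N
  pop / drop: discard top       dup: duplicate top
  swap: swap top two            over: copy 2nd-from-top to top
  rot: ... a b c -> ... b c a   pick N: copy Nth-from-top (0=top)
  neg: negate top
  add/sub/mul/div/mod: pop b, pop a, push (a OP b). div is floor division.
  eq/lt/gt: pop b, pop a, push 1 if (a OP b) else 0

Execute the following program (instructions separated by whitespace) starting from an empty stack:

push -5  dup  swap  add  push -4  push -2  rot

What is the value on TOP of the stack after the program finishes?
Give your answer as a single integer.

After 'push -5': [-5]
After 'dup': [-5, -5]
After 'swap': [-5, -5]
After 'add': [-10]
After 'push -4': [-10, -4]
After 'push -2': [-10, -4, -2]
After 'rot': [-4, -2, -10]

Answer: -10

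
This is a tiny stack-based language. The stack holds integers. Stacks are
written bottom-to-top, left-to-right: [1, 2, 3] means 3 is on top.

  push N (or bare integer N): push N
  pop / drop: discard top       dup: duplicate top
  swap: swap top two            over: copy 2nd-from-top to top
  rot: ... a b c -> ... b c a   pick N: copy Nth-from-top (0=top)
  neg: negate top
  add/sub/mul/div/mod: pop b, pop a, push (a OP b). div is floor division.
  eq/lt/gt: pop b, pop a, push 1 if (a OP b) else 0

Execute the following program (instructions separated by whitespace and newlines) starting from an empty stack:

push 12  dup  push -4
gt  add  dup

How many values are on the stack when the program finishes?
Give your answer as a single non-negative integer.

Answer: 2

Derivation:
After 'push 12': stack = [12] (depth 1)
After 'dup': stack = [12, 12] (depth 2)
After 'push -4': stack = [12, 12, -4] (depth 3)
After 'gt': stack = [12, 1] (depth 2)
After 'add': stack = [13] (depth 1)
After 'dup': stack = [13, 13] (depth 2)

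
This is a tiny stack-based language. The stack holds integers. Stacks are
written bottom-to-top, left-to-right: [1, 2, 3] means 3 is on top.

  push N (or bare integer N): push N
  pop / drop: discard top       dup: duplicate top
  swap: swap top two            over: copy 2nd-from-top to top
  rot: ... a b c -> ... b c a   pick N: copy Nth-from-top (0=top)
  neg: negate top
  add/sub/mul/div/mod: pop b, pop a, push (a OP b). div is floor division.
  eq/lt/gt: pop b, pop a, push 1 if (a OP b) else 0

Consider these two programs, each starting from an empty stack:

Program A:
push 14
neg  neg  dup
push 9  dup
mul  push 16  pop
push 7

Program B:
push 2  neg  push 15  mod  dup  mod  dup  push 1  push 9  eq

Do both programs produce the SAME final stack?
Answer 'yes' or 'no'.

Program A trace:
  After 'push 14': [14]
  After 'neg': [-14]
  After 'neg': [14]
  After 'dup': [14, 14]
  After 'push 9': [14, 14, 9]
  After 'dup': [14, 14, 9, 9]
  After 'mul': [14, 14, 81]
  After 'push 16': [14, 14, 81, 16]
  After 'pop': [14, 14, 81]
  After 'push 7': [14, 14, 81, 7]
Program A final stack: [14, 14, 81, 7]

Program B trace:
  After 'push 2': [2]
  After 'neg': [-2]
  After 'push 15': [-2, 15]
  After 'mod': [13]
  After 'dup': [13, 13]
  After 'mod': [0]
  After 'dup': [0, 0]
  After 'push 1': [0, 0, 1]
  After 'push 9': [0, 0, 1, 9]
  After 'eq': [0, 0, 0]
Program B final stack: [0, 0, 0]
Same: no

Answer: no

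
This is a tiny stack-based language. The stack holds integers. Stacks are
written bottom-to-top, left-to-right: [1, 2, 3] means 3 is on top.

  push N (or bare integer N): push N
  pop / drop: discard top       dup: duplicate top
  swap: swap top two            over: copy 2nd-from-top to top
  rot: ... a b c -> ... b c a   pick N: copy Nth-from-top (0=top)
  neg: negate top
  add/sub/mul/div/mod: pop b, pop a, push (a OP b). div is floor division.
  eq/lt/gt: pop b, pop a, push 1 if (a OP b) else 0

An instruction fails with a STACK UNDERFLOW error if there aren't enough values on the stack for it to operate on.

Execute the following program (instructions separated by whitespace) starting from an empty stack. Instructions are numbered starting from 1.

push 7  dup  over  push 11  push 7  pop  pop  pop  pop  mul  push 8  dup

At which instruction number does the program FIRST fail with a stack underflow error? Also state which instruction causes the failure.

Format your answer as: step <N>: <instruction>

Answer: step 10: mul

Derivation:
Step 1 ('push 7'): stack = [7], depth = 1
Step 2 ('dup'): stack = [7, 7], depth = 2
Step 3 ('over'): stack = [7, 7, 7], depth = 3
Step 4 ('push 11'): stack = [7, 7, 7, 11], depth = 4
Step 5 ('push 7'): stack = [7, 7, 7, 11, 7], depth = 5
Step 6 ('pop'): stack = [7, 7, 7, 11], depth = 4
Step 7 ('pop'): stack = [7, 7, 7], depth = 3
Step 8 ('pop'): stack = [7, 7], depth = 2
Step 9 ('pop'): stack = [7], depth = 1
Step 10 ('mul'): needs 2 value(s) but depth is 1 — STACK UNDERFLOW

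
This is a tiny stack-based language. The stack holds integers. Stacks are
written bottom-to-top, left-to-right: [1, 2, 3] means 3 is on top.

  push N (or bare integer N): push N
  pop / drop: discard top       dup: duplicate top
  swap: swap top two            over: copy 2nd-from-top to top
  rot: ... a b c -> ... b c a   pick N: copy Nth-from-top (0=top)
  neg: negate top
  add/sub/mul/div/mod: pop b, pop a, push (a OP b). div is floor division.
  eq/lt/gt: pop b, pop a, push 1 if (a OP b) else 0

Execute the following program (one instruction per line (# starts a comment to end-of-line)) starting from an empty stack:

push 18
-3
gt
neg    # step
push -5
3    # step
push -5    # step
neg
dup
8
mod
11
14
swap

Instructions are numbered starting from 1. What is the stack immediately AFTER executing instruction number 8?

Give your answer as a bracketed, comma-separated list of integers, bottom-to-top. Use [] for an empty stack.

Step 1 ('push 18'): [18]
Step 2 ('-3'): [18, -3]
Step 3 ('gt'): [1]
Step 4 ('neg'): [-1]
Step 5 ('push -5'): [-1, -5]
Step 6 ('3'): [-1, -5, 3]
Step 7 ('push -5'): [-1, -5, 3, -5]
Step 8 ('neg'): [-1, -5, 3, 5]

Answer: [-1, -5, 3, 5]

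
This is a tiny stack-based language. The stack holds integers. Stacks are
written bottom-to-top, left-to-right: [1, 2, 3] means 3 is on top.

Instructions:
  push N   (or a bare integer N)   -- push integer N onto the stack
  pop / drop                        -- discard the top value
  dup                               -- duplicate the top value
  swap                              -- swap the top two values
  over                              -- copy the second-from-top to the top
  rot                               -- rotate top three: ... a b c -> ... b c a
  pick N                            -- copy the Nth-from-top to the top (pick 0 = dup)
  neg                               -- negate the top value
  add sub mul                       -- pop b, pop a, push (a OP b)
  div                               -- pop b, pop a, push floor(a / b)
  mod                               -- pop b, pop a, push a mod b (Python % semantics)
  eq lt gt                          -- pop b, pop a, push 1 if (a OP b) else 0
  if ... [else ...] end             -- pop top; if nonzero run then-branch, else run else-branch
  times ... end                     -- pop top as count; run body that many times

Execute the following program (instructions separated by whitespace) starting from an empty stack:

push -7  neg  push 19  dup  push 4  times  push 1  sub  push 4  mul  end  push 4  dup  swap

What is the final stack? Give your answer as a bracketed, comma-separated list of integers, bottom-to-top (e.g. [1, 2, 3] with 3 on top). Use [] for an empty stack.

After 'push -7': [-7]
After 'neg': [7]
After 'push 19': [7, 19]
After 'dup': [7, 19, 19]
After 'push 4': [7, 19, 19, 4]
After 'times': [7, 19, 19]
After 'push 1': [7, 19, 19, 1]
After 'sub': [7, 19, 18]
After 'push 4': [7, 19, 18, 4]
After 'mul': [7, 19, 72]
After 'push 1': [7, 19, 72, 1]
After 'sub': [7, 19, 71]
After 'push 4': [7, 19, 71, 4]
After 'mul': [7, 19, 284]
After 'push 1': [7, 19, 284, 1]
After 'sub': [7, 19, 283]
After 'push 4': [7, 19, 283, 4]
After 'mul': [7, 19, 1132]
After 'push 1': [7, 19, 1132, 1]
After 'sub': [7, 19, 1131]
After 'push 4': [7, 19, 1131, 4]
After 'mul': [7, 19, 4524]
After 'push 4': [7, 19, 4524, 4]
After 'dup': [7, 19, 4524, 4, 4]
After 'swap': [7, 19, 4524, 4, 4]

Answer: [7, 19, 4524, 4, 4]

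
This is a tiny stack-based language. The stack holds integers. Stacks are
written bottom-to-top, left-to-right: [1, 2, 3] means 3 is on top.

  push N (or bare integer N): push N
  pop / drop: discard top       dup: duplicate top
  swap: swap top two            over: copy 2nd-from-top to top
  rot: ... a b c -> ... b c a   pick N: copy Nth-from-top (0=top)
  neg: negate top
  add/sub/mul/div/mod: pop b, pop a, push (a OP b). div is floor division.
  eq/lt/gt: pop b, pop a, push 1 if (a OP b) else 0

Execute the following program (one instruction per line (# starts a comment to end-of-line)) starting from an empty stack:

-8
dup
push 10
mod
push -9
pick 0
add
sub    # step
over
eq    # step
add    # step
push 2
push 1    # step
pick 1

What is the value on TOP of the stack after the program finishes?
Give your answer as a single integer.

Answer: 2

Derivation:
After 'push -8': [-8]
After 'dup': [-8, -8]
After 'push 10': [-8, -8, 10]
After 'mod': [-8, 2]
After 'push -9': [-8, 2, -9]
After 'pick 0': [-8, 2, -9, -9]
After 'add': [-8, 2, -18]
After 'sub': [-8, 20]
After 'over': [-8, 20, -8]
After 'eq': [-8, 0]
After 'add': [-8]
After 'push 2': [-8, 2]
After 'push 1': [-8, 2, 1]
After 'pick 1': [-8, 2, 1, 2]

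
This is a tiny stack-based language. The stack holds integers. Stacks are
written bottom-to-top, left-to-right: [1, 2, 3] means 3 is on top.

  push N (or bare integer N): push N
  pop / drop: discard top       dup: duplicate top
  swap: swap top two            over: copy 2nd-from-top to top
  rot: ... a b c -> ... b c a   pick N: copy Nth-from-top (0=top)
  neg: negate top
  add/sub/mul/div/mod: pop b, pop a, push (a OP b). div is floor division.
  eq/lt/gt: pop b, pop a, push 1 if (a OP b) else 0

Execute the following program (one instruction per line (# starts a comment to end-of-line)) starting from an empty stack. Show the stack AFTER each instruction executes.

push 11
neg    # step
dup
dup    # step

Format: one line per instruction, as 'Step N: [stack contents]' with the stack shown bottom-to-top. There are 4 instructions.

Step 1: [11]
Step 2: [-11]
Step 3: [-11, -11]
Step 4: [-11, -11, -11]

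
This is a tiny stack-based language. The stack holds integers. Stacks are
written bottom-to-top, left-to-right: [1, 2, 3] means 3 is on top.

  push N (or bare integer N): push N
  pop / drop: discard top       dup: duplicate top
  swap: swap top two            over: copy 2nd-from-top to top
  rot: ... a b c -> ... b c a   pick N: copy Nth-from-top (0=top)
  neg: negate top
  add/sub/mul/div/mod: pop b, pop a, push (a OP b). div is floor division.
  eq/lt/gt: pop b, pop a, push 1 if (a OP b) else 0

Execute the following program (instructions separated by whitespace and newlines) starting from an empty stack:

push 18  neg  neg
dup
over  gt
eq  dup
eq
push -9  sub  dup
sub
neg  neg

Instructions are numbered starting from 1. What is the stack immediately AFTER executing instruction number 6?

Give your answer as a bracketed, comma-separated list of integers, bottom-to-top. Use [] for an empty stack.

Answer: [18, 0]

Derivation:
Step 1 ('push 18'): [18]
Step 2 ('neg'): [-18]
Step 3 ('neg'): [18]
Step 4 ('dup'): [18, 18]
Step 5 ('over'): [18, 18, 18]
Step 6 ('gt'): [18, 0]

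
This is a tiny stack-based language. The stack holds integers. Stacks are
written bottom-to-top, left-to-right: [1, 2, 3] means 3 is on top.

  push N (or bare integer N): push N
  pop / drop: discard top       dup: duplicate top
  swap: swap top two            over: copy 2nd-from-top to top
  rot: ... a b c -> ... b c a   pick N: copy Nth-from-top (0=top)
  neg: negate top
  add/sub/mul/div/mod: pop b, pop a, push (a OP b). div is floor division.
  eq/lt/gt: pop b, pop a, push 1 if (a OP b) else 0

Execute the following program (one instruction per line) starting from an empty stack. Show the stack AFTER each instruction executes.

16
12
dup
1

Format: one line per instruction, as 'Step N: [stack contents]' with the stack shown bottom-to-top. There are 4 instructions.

Step 1: [16]
Step 2: [16, 12]
Step 3: [16, 12, 12]
Step 4: [16, 12, 12, 1]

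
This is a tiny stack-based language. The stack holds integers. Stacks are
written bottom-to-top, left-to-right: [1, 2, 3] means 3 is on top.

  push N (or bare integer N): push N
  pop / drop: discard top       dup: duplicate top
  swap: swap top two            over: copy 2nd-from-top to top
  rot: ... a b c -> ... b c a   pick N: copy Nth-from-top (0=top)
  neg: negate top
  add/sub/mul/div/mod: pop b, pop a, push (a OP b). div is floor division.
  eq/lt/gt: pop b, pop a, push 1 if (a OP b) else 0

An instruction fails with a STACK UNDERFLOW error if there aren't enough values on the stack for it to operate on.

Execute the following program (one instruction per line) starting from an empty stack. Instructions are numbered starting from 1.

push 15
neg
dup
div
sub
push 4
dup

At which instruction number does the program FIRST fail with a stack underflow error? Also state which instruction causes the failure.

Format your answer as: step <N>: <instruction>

Step 1 ('push 15'): stack = [15], depth = 1
Step 2 ('neg'): stack = [-15], depth = 1
Step 3 ('dup'): stack = [-15, -15], depth = 2
Step 4 ('div'): stack = [1], depth = 1
Step 5 ('sub'): needs 2 value(s) but depth is 1 — STACK UNDERFLOW

Answer: step 5: sub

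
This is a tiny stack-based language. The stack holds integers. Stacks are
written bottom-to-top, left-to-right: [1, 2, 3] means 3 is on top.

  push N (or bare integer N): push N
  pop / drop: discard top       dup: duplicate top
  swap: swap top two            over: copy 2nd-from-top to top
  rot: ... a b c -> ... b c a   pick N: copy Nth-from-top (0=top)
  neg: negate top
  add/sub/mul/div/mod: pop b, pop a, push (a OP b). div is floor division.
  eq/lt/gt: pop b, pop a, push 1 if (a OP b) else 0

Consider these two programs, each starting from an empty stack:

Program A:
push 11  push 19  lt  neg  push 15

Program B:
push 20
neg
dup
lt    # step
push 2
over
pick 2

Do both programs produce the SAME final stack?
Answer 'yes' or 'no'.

Program A trace:
  After 'push 11': [11]
  After 'push 19': [11, 19]
  After 'lt': [1]
  After 'neg': [-1]
  After 'push 15': [-1, 15]
Program A final stack: [-1, 15]

Program B trace:
  After 'push 20': [20]
  After 'neg': [-20]
  After 'dup': [-20, -20]
  After 'lt': [0]
  After 'push 2': [0, 2]
  After 'over': [0, 2, 0]
  After 'pick 2': [0, 2, 0, 0]
Program B final stack: [0, 2, 0, 0]
Same: no

Answer: no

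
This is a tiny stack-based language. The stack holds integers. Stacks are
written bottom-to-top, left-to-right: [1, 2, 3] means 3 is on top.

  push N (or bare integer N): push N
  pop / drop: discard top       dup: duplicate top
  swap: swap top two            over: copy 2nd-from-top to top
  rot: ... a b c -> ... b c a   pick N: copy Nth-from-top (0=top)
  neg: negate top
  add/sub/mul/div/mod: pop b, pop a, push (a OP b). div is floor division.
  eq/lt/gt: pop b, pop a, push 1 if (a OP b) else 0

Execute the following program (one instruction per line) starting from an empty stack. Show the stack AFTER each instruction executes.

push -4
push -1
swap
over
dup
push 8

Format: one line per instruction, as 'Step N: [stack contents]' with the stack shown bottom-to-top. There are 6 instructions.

Step 1: [-4]
Step 2: [-4, -1]
Step 3: [-1, -4]
Step 4: [-1, -4, -1]
Step 5: [-1, -4, -1, -1]
Step 6: [-1, -4, -1, -1, 8]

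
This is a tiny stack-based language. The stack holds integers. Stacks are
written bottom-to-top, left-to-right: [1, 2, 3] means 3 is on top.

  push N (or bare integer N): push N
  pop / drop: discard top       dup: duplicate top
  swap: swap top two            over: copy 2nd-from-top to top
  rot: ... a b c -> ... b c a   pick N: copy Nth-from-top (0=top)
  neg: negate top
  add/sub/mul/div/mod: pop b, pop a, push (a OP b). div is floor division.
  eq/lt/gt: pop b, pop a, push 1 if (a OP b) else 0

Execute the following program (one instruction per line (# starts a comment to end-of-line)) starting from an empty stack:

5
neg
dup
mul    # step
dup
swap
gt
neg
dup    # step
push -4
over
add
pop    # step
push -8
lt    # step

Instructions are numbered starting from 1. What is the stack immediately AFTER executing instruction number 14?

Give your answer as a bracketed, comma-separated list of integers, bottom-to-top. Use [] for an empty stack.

Answer: [0, 0, -8]

Derivation:
Step 1 ('5'): [5]
Step 2 ('neg'): [-5]
Step 3 ('dup'): [-5, -5]
Step 4 ('mul'): [25]
Step 5 ('dup'): [25, 25]
Step 6 ('swap'): [25, 25]
Step 7 ('gt'): [0]
Step 8 ('neg'): [0]
Step 9 ('dup'): [0, 0]
Step 10 ('push -4'): [0, 0, -4]
Step 11 ('over'): [0, 0, -4, 0]
Step 12 ('add'): [0, 0, -4]
Step 13 ('pop'): [0, 0]
Step 14 ('push -8'): [0, 0, -8]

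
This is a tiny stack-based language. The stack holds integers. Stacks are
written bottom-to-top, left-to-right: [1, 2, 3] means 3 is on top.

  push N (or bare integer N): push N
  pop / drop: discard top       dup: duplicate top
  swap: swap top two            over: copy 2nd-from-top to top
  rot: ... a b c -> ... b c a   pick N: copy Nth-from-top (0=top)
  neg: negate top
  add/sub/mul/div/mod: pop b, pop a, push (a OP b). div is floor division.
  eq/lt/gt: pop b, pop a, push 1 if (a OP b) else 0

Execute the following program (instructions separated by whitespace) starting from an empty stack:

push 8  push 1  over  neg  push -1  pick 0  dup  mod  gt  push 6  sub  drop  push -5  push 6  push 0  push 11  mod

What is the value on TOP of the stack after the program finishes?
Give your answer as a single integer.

Answer: 0

Derivation:
After 'push 8': [8]
After 'push 1': [8, 1]
After 'over': [8, 1, 8]
After 'neg': [8, 1, -8]
After 'push -1': [8, 1, -8, -1]
After 'pick 0': [8, 1, -8, -1, -1]
After 'dup': [8, 1, -8, -1, -1, -1]
After 'mod': [8, 1, -8, -1, 0]
After 'gt': [8, 1, -8, 0]
After 'push 6': [8, 1, -8, 0, 6]
After 'sub': [8, 1, -8, -6]
After 'drop': [8, 1, -8]
After 'push -5': [8, 1, -8, -5]
After 'push 6': [8, 1, -8, -5, 6]
After 'push 0': [8, 1, -8, -5, 6, 0]
After 'push 11': [8, 1, -8, -5, 6, 0, 11]
After 'mod': [8, 1, -8, -5, 6, 0]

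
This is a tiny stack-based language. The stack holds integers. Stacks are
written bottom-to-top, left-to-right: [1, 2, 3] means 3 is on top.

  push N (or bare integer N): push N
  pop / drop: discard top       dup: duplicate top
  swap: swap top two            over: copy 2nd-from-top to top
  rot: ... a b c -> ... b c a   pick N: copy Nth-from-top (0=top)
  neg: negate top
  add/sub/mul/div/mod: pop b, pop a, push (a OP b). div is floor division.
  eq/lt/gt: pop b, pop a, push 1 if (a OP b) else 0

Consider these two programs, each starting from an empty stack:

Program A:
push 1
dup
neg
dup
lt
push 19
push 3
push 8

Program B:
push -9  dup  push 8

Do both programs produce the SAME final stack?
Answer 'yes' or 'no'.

Program A trace:
  After 'push 1': [1]
  After 'dup': [1, 1]
  After 'neg': [1, -1]
  After 'dup': [1, -1, -1]
  After 'lt': [1, 0]
  After 'push 19': [1, 0, 19]
  After 'push 3': [1, 0, 19, 3]
  After 'push 8': [1, 0, 19, 3, 8]
Program A final stack: [1, 0, 19, 3, 8]

Program B trace:
  After 'push -9': [-9]
  After 'dup': [-9, -9]
  After 'push 8': [-9, -9, 8]
Program B final stack: [-9, -9, 8]
Same: no

Answer: no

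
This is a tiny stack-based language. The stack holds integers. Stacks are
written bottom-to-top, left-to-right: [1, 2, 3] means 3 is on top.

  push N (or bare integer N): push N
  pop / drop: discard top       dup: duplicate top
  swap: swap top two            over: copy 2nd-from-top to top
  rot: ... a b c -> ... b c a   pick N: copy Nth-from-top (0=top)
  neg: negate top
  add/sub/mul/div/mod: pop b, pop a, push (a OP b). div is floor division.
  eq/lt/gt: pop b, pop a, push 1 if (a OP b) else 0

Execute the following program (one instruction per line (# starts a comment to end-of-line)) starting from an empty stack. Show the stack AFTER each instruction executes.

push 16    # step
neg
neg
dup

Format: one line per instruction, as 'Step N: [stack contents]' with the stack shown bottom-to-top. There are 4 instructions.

Step 1: [16]
Step 2: [-16]
Step 3: [16]
Step 4: [16, 16]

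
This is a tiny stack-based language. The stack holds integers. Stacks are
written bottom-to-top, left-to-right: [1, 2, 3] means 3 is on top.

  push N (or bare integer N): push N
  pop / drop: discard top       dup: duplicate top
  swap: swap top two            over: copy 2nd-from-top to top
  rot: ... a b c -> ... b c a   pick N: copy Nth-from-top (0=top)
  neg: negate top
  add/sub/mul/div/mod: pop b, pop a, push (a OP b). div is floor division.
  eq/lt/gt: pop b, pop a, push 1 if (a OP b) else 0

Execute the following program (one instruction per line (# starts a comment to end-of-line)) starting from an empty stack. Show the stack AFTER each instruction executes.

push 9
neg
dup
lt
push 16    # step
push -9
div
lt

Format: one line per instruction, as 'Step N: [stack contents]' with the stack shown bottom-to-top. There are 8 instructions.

Step 1: [9]
Step 2: [-9]
Step 3: [-9, -9]
Step 4: [0]
Step 5: [0, 16]
Step 6: [0, 16, -9]
Step 7: [0, -2]
Step 8: [0]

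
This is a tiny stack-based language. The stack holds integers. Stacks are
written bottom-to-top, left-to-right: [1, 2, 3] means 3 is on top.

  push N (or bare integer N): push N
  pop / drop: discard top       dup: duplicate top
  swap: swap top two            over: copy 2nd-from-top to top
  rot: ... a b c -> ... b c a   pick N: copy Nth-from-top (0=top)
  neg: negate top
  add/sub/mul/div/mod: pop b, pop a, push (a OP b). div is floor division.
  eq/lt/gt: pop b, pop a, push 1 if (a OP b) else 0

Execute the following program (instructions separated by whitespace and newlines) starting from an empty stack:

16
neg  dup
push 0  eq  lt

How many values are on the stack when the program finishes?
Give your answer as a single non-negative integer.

Answer: 1

Derivation:
After 'push 16': stack = [16] (depth 1)
After 'neg': stack = [-16] (depth 1)
After 'dup': stack = [-16, -16] (depth 2)
After 'push 0': stack = [-16, -16, 0] (depth 3)
After 'eq': stack = [-16, 0] (depth 2)
After 'lt': stack = [1] (depth 1)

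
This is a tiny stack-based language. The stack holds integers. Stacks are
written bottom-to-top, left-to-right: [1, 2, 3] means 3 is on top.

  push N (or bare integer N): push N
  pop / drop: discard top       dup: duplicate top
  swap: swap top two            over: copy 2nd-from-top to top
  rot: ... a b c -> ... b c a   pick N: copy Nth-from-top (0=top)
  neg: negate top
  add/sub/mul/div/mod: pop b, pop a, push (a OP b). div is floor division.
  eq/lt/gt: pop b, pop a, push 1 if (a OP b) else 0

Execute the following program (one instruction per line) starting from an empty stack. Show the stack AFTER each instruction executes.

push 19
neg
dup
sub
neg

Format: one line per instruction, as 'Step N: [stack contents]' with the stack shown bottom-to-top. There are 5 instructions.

Step 1: [19]
Step 2: [-19]
Step 3: [-19, -19]
Step 4: [0]
Step 5: [0]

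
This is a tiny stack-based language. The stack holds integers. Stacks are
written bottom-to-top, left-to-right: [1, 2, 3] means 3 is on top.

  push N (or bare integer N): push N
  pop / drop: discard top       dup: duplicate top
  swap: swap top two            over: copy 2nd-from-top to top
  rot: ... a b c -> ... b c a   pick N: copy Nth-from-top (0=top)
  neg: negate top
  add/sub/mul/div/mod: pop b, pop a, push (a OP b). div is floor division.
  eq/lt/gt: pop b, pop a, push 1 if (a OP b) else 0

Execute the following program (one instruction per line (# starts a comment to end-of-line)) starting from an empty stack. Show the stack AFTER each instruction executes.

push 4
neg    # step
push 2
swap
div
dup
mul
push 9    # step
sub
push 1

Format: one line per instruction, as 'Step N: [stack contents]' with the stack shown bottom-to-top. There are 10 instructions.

Step 1: [4]
Step 2: [-4]
Step 3: [-4, 2]
Step 4: [2, -4]
Step 5: [-1]
Step 6: [-1, -1]
Step 7: [1]
Step 8: [1, 9]
Step 9: [-8]
Step 10: [-8, 1]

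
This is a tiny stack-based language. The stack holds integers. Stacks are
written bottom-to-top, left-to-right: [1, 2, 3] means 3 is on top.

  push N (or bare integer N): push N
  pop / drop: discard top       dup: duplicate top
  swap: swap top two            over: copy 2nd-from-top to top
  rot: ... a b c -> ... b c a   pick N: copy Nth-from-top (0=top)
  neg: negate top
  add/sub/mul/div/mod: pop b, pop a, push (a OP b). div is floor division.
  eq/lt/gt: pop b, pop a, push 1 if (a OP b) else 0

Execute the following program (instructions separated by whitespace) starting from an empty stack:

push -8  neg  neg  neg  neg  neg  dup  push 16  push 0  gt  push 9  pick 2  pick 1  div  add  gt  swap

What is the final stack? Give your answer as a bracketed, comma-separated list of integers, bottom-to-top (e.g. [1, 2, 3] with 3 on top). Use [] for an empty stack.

After 'push -8': [-8]
After 'neg': [8]
After 'neg': [-8]
After 'neg': [8]
After 'neg': [-8]
After 'neg': [8]
After 'dup': [8, 8]
After 'push 16': [8, 8, 16]
After 'push 0': [8, 8, 16, 0]
After 'gt': [8, 8, 1]
After 'push 9': [8, 8, 1, 9]
After 'pick 2': [8, 8, 1, 9, 8]
After 'pick 1': [8, 8, 1, 9, 8, 9]
After 'div': [8, 8, 1, 9, 0]
After 'add': [8, 8, 1, 9]
After 'gt': [8, 8, 0]
After 'swap': [8, 0, 8]

Answer: [8, 0, 8]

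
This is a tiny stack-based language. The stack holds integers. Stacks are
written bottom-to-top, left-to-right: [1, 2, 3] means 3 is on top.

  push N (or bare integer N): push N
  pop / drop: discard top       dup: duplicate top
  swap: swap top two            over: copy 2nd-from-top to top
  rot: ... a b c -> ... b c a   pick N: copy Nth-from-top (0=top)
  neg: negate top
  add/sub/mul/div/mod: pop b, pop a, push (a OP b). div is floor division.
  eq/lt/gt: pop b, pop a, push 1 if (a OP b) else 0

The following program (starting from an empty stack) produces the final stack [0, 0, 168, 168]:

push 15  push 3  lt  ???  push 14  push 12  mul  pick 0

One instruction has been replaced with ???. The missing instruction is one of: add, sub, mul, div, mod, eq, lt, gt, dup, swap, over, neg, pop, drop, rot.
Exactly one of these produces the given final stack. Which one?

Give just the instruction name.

Answer: dup

Derivation:
Stack before ???: [0]
Stack after ???:  [0, 0]
The instruction that transforms [0] -> [0, 0] is: dup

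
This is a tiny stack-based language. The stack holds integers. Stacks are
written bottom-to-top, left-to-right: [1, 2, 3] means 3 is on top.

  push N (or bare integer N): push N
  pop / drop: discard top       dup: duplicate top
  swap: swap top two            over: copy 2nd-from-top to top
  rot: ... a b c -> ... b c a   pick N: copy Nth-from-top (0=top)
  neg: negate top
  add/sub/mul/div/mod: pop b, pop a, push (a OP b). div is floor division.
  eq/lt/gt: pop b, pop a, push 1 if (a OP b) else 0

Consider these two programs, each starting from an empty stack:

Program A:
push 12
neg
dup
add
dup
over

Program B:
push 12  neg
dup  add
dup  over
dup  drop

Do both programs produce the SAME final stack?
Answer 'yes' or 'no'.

Answer: yes

Derivation:
Program A trace:
  After 'push 12': [12]
  After 'neg': [-12]
  After 'dup': [-12, -12]
  After 'add': [-24]
  After 'dup': [-24, -24]
  After 'over': [-24, -24, -24]
Program A final stack: [-24, -24, -24]

Program B trace:
  After 'push 12': [12]
  After 'neg': [-12]
  After 'dup': [-12, -12]
  After 'add': [-24]
  After 'dup': [-24, -24]
  After 'over': [-24, -24, -24]
  After 'dup': [-24, -24, -24, -24]
  After 'drop': [-24, -24, -24]
Program B final stack: [-24, -24, -24]
Same: yes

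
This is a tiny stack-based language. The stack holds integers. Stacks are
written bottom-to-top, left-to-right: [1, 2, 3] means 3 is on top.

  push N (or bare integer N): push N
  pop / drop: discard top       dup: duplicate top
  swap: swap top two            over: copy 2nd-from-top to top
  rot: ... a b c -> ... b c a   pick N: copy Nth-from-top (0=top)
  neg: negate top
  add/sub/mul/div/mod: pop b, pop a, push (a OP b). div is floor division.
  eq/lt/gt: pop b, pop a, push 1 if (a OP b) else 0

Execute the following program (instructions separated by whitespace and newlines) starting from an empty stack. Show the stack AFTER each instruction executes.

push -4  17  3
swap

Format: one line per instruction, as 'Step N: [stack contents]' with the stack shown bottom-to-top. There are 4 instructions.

Step 1: [-4]
Step 2: [-4, 17]
Step 3: [-4, 17, 3]
Step 4: [-4, 3, 17]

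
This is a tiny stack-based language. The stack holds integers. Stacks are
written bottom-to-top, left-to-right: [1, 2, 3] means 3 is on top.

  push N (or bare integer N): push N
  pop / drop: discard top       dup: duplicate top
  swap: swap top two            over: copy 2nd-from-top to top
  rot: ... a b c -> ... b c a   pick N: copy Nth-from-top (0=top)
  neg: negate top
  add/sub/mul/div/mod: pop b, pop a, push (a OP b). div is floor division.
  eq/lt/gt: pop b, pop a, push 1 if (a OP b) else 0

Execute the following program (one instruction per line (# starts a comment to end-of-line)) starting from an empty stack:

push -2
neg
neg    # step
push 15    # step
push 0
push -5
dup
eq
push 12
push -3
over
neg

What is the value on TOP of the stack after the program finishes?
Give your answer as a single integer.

After 'push -2': [-2]
After 'neg': [2]
After 'neg': [-2]
After 'push 15': [-2, 15]
After 'push 0': [-2, 15, 0]
After 'push -5': [-2, 15, 0, -5]
After 'dup': [-2, 15, 0, -5, -5]
After 'eq': [-2, 15, 0, 1]
After 'push 12': [-2, 15, 0, 1, 12]
After 'push -3': [-2, 15, 0, 1, 12, -3]
After 'over': [-2, 15, 0, 1, 12, -3, 12]
After 'neg': [-2, 15, 0, 1, 12, -3, -12]

Answer: -12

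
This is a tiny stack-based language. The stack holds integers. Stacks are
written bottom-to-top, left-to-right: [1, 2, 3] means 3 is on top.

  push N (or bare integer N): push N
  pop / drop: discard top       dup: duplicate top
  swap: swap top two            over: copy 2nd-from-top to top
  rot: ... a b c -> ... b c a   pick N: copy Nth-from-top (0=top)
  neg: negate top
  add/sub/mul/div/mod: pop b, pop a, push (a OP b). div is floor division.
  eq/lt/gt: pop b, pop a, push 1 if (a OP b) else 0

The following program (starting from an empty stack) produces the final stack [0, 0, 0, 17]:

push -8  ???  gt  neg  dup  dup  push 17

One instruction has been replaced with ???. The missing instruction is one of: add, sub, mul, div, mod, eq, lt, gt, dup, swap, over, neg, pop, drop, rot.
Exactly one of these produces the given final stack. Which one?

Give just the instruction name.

Stack before ???: [-8]
Stack after ???:  [-8, -8]
The instruction that transforms [-8] -> [-8, -8] is: dup

Answer: dup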